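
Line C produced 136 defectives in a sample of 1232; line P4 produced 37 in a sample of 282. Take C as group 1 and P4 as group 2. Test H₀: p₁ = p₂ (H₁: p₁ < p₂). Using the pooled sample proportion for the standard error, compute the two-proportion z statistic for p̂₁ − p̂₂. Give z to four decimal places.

z = -0.9912

p̂₁ = 136/1232 ≈ 0.110390, p̂₂ = 37/282 ≈ 0.131206.
Pooled p̂ = (136+37)/(1232+282) = 173/1514 = 0.114267.
SE = √(p̂(1−p̂)(1/n₁+1/n₂)) = √(0.114267·0.885733·0.00435779) = √(0.000441051) = 0.021001.
z = (0.110390 − 0.131206)/0.021001 = -0.020816/0.021001 = -0.9912.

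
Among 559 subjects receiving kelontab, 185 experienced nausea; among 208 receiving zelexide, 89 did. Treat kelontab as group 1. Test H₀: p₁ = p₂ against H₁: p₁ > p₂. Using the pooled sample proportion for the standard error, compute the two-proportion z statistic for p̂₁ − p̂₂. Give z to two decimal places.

z = -2.49

p̂₁ = 185/559 = 0.3309, p̂₂ = 89/208 = 0.4279.
Pooled p̂ = (185+89)/(559+208) = 274/767 = 0.3572.
SE = √(p̂(1−p̂)(1/n₁+1/n₂)) = √(0.3572·0.6428·0.0065966) = √(0.0015147) = 0.0389.
z = (0.3309 − 0.4279)/0.0389 = -0.0970/0.0389 = -2.49.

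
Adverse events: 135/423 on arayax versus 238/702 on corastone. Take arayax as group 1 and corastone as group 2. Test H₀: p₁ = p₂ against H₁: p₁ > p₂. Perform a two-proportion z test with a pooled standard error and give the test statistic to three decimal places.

z = -0.686

p̂₁ = 135/423 ≈ 0.31915, p̂₂ = 238/702 ≈ 0.33903.
Pooled p̂ = (135+238)/(423+702) = 373/1125 = 0.33156.
SE = √(p̂(1−p̂)(1/n₁+1/n₂)) = √(0.33156·0.66844·0.00378857) = √(0.000839647) = 0.02898.
z = (0.31915 − 0.33903)/0.02898 = -0.01988/0.02898 = -0.686.
p-value = P(Z > -0.686) ≈ 0.7537.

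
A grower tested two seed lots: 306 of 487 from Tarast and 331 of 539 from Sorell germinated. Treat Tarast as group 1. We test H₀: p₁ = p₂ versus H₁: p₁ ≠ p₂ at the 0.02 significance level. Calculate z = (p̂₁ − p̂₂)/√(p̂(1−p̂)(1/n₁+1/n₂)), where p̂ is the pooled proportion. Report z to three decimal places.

p̂₁ = 306/487 ≈ 0.628337, p̂₂ = 331/539 ≈ 0.614100.
Pooled p̂ = (306+331)/(487+539) = 637/1026 = 0.620858.
SE = √(p̂(1−p̂)(1/n₁+1/n₂)) = √(0.620858·0.379142·0.00390868) = √(0.000920077) = 0.030333.
z = (0.628337 − 0.614100)/0.030333 = 0.014237/0.030333 = 0.469.
p-value = 2·P(Z > 0.469) ≈ 0.6388. With α = 0.02, fail to reject H₀.

z = 0.469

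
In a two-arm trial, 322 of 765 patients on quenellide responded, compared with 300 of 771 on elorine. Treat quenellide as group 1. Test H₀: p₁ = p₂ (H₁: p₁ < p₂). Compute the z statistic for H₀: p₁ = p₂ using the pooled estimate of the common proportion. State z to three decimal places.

z = 1.270

p̂₁ = 322/765 ≈ 0.42092, p̂₂ = 300/771 ≈ 0.38911.
Pooled p̂ = (322+300)/(765+771) = 622/1536 = 0.40495.
SE = √(0.240965 × 0.00260421) = 0.02505.
z = (0.42092 − 0.38911)/0.02505 = 0.03181/0.02505 = 1.270.
p-value = P(Z < 1.270) ≈ 0.8979.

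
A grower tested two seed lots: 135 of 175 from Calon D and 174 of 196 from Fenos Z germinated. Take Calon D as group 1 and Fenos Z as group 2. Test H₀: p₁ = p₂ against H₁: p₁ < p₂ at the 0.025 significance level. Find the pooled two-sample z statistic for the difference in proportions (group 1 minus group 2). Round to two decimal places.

z = -3.00

p̂₁ = 135/175 ≈ 0.7714, p̂₂ = 174/196 ≈ 0.8878.
Pooled p̂ = (135+174)/(175+196) = 309/371 = 0.8329.
SE = √(p̂(1−p̂)(1/n₁+1/n₂)) = √(0.8329·0.1671·0.0108163) = √(0.0015055) = 0.0388.
z = (0.7714 − 0.8878)/0.0388 = -0.1164/0.0388 = -3.00.
p-value = P(Z < -2.998) ≈ 0.0014. With α = 0.025, reject H₀.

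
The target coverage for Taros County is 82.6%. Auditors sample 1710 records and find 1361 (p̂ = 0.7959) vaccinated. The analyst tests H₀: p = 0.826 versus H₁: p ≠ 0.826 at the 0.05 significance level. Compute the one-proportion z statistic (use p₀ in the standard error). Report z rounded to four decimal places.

z = -3.2825

p̂ = 1361/1710 ≈ 0.795906.
Under H₀, SE = √(0.826·0.174/1710) = √(8.40491e-05) = 0.009168.
z = (0.795906 − 0.826)/0.009168 = -0.030094/0.009168 = -3.2825.
Two-sided p-value ≈ 2·Φ(−3.283) = 0.0010, so at α = 0.05 we reject H₀.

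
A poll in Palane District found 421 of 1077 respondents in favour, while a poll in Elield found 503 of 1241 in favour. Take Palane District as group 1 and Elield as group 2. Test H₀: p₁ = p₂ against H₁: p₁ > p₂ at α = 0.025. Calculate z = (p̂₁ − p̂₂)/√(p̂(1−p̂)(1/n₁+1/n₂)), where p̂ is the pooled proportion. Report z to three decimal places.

z = -0.707

p̂₁ = 421/1077 = 0.39090, p̂₂ = 503/1241 = 0.40532.
Pooled p̂ = (421+503)/(1077+1241) = 924/2318 = 0.39862.
SE = √(0.239722 × 0.00173431) = 0.02039.
z = (0.39090 − 0.40532)/0.02039 = -0.01442/0.02039 = -0.707.
p-value = P(Z > -0.707) ≈ 0.7602; since p > α = 0.025, fail to reject H₀.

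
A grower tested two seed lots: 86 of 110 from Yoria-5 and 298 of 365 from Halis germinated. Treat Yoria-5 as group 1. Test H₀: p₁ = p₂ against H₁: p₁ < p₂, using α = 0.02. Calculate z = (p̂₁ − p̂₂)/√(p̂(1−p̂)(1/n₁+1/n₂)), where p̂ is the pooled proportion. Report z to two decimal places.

p̂₁ = 86/110 ≈ 0.7818, p̂₂ = 298/365 ≈ 0.8164.
Pooled p̂ = (86+298)/(110+365) = 384/475 = 0.8084.
SE = √(p̂(1−p̂)(1/n₁+1/n₂)) = √(0.8084·0.1916·0.0118306) = √(0.00183229) = 0.0428.
z = (0.7818 − 0.8164)/0.0428 = -0.0346/0.0428 = -0.81.
p-value = P(Z < -0.809) ≈ 0.2093; since p > α = 0.02, fail to reject H₀.

z = -0.81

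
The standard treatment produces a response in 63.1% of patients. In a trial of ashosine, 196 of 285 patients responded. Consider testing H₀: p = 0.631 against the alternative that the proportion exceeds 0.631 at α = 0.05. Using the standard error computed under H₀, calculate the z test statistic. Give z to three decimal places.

z = 1.984

p̂ = 196/285 = 0.687719.
Standard error under H₀: √(0.631×0.369/285) = 0.028583.
z = (0.687719 − 0.631)/0.028583 = 0.056719/0.028583 = 1.984.
p-value = P(Z > 1.984) ≈ 0.0236; since p < α = 0.05, reject H₀.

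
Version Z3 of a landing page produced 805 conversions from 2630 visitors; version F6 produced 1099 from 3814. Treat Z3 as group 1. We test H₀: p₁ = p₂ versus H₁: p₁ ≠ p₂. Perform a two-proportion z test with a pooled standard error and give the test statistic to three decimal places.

z = 1.551

p̂₁ = 805/2630 ≈ 0.30608, p̂₂ = 1099/3814 ≈ 0.28815.
Pooled p̂ = (805+1099)/(2630+3814) = 1904/6444 = 0.29547.
SE = √(0.208167 × 0.00064242) = 0.01156.
z = (0.30608 − 0.28815)/0.01156 = 0.01793/0.01156 = 1.551.
p-value = 2·P(Z > 1.551) ≈ 0.1209.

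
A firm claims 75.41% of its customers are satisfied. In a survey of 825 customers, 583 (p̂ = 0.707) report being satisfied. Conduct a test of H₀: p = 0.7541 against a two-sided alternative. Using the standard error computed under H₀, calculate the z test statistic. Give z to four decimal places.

p̂ = 583/825 = 0.706667.
SE = √(p₀(1−p₀)/n) = √(0.18543/825) = 0.014992.
z = (0.706667 − 0.7541)/0.014992 = -0.047433/0.014992 = -3.1639.

z = -3.1639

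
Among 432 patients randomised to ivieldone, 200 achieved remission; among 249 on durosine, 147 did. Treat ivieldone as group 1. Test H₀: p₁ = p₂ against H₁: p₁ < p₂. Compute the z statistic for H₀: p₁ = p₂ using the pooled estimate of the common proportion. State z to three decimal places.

z = -3.203

p̂₁ = 200/432 ≈ 0.46296, p̂₂ = 147/249 ≈ 0.59036.
Pooled p̂ = (200+147)/(432+249) = 347/681 = 0.50954.
SE = √(p̂(1−p̂)(1/n₁+1/n₂)) = √(0.50954·0.49046·0.00633088) = √(0.00158214) = 0.03978.
z = (0.46296 − 0.59036)/0.03978 = -0.12740/0.03978 = -3.203.
p-value = P(Z < -3.203) ≈ 0.0007.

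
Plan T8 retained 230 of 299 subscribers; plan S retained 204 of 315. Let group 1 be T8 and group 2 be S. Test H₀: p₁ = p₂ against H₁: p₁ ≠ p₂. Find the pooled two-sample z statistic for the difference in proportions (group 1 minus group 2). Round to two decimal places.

z = 3.31

p̂₁ = 230/299 ≈ 0.76923, p̂₂ = 204/315 ≈ 0.64762.
Pooled p̂ = (230+204)/(299+315) = 434/614 = 0.70684.
SE = √(0.207217 × 0.00651908) = 0.03675.
z = (0.76923 − 0.64762)/0.03675 = 0.12161/0.03675 = 3.31.
Two-sided p-value ≈ 2·Φ(−3.309) = 0.0009.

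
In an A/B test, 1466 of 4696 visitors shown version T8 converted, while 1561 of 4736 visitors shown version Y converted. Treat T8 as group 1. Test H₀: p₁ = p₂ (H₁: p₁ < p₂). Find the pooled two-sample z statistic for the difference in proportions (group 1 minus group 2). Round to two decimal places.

z = -1.81

p̂₁ = 1466/4696 = 0.3122, p̂₂ = 1561/4736 = 0.3296.
Pooled p̂ = (1466+1561)/(4696+4736) = 3027/9432 = 0.3209.
SE = √(p̂(1−p̂)(1/n₁+1/n₂)) = √(0.3209·0.6791·0.000424096) = √(9.24247e-05) = 0.0096.
z = (0.3122 − 0.3296)/0.0096 = -0.0174/0.0096 = -1.81.
p-value = P(Z < -1.812) ≈ 0.0350.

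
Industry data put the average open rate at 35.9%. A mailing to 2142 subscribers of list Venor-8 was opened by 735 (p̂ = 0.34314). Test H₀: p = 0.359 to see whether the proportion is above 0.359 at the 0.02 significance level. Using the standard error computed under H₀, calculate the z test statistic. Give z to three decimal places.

p̂ = 735/2142 ≈ 0.343137.
Standard error under H₀: √(0.359×0.641/2142) = 0.010365.
z = (0.343137 − 0.359)/0.010365 = -0.015863/0.010365 = -1.530.
p-value = P(Z > -1.530) ≈ 0.9370, so at α = 0.02 we fail to reject H₀.

z = -1.530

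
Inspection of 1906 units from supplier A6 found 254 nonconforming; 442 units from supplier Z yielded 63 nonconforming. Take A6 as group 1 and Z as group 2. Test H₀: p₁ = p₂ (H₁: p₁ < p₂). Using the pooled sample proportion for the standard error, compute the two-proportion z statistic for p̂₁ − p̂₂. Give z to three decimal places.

p̂₁ = 254/1906 ≈ 0.13326, p̂₂ = 63/442 ≈ 0.14253.
Pooled p̂ = (254+63)/(1906+442) = 317/2348 = 0.13501.
SE = √(0.116781 × 0.0027871) = 0.01804.
z = (0.13326 − 0.14253)/0.01804 = -0.00927/0.01804 = -0.514.
p-value = P(Z < -0.514) ≈ 0.3037.

z = -0.514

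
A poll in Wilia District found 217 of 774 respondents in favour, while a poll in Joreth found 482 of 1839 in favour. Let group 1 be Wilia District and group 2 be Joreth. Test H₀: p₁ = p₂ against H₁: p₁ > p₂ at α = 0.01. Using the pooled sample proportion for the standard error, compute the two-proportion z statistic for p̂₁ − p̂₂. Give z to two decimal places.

z = 0.96

p̂₁ = 217/774 = 0.2804, p̂₂ = 482/1839 = 0.2621.
Pooled p̂ = (217+482)/(774+1839) = 699/2613 = 0.2675.
SE = √(0.195948 × 0.00183576) = 0.0190.
z = (0.2804 − 0.2621)/0.0190 = 0.0183/0.0190 = 0.96.
p-value = P(Z > 0.963) ≈ 0.1678; since p > α = 0.01, fail to reject H₀.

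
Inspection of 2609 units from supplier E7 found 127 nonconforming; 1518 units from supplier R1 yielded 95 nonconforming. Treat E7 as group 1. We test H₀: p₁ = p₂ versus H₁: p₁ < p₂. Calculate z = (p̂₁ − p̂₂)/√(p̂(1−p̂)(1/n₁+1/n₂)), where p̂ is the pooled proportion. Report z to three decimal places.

p̂₁ = 127/2609 ≈ 0.04868, p̂₂ = 95/1518 ≈ 0.06258.
Pooled p̂ = (127+95)/(2609+1518) = 222/4127 = 0.05379.
SE = √(0.0508985 × 0.00104205) = 0.00728.
z = (0.04868 − 0.06258)/0.00728 = -0.01390/0.00728 = -1.909.
p-value = P(Z < -1.909) ≈ 0.0281.

z = -1.909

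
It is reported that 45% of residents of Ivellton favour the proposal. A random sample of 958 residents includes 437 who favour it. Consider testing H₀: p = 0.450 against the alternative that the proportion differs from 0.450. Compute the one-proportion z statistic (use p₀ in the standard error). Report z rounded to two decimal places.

p̂ = 437/958 ≈ 0.45616.
Under H₀, SE = √(0.45·0.55/958) = √(0.000258351) = 0.01607.
z = (0.45616 − 0.45)/0.01607 = 0.00616/0.01607 = 0.38.
Two-sided p-value ≈ 2·Φ(−0.383) = 0.7016.

z = 0.38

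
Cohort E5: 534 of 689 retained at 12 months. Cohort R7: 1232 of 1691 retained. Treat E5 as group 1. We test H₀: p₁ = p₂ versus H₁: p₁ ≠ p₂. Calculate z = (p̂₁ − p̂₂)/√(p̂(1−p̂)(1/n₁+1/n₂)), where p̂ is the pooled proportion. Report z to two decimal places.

p̂₁ = 534/689 = 0.77504, p̂₂ = 1232/1691 = 0.72856.
Pooled p̂ = (534+1232)/(689+1691) = 1766/2380 = 0.74202.
SE = √(0.191428 × 0.00204274) = 0.01977.
z = (0.77504 − 0.72856)/0.01977 = 0.04648/0.01977 = 2.35.
Two-sided p-value ≈ 2·Φ(−2.350) = 0.0188.

z = 2.35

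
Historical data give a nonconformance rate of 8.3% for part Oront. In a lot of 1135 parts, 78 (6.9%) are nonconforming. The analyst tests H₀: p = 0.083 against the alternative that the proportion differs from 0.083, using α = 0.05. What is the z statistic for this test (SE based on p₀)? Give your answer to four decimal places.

p̂ = 78/1135 = 0.0687225.
SE = √(p₀(1−p₀)/n) = √(0.076111/1135) = 0.0081889.
z = (0.0687225 − 0.083)/0.0081889 = -0.0142775/0.0081889 = -1.7435.
Two-sided p-value ≈ 2·Φ(−1.744) = 0.0812, so at α = 0.05 we fail to reject H₀.

z = -1.7435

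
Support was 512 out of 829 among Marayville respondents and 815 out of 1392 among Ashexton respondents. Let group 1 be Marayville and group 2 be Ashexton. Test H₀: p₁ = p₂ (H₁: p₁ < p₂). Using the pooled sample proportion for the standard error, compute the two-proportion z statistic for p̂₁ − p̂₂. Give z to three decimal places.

p̂₁ = 512/829 = 0.61761, p̂₂ = 815/1392 = 0.58549.
Pooled p̂ = (512+815)/(829+1392) = 1327/2221 = 0.59748.
SE = √(p̂(1−p̂)(1/n₁+1/n₂)) = √(0.59748·0.40252·0.00192466) = √(0.000462878) = 0.02151.
z = (0.61761 − 0.58549)/0.02151 = 0.03212/0.02151 = 1.493.

z = 1.493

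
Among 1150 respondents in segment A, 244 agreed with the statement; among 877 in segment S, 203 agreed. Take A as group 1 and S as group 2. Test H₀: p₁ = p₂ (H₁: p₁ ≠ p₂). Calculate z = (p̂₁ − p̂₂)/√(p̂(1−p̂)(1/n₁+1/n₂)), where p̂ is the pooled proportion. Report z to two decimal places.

p̂₁ = 244/1150 = 0.2122, p̂₂ = 203/877 = 0.2315.
Pooled p̂ = (244+203)/(1150+877) = 447/2027 = 0.2205.
SE = √(p̂(1−p̂)(1/n₁+1/n₂)) = √(0.2205·0.7795·0.00200982) = √(0.000345472) = 0.0186.
z = (0.2122 − 0.2315)/0.0186 = -0.0193/0.0186 = -1.04.
p-value = 2·P(Z > 1.038) ≈ 0.2992.

z = -1.04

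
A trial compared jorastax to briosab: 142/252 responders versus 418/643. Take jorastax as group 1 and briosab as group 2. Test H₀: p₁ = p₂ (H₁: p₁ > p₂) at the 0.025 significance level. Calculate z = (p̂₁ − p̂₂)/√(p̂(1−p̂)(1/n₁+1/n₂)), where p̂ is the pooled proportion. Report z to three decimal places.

z = -2.407

p̂₁ = 142/252 = 0.56349, p̂₂ = 418/643 = 0.65008.
Pooled p̂ = (142+418)/(252+643) = 560/895 = 0.62570.
SE = √(p̂(1−p̂)(1/n₁+1/n₂)) = √(0.62570·0.37430·0.00552346) = √(0.00129359) = 0.03597.
z = (0.56349 − 0.65008)/0.03597 = -0.08659/0.03597 = -2.407.
p-value = P(Z > -2.407) ≈ 0.9920, so at α = 0.025 we fail to reject H₀.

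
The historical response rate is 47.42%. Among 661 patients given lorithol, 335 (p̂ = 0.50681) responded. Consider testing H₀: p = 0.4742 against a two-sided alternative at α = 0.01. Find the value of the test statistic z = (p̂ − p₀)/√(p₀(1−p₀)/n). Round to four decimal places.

z = 1.6789

p̂ = 335/661 = 0.506808.
Under H₀, SE = √(0.4742·0.5258/661) = √(0.000377208) = 0.019422.
z = (0.506808 − 0.4742)/0.019422 = 0.032608/0.019422 = 1.6789.
p-value = 2·P(Z > 1.679) ≈ 0.0932. With α = 0.01, fail to reject H₀.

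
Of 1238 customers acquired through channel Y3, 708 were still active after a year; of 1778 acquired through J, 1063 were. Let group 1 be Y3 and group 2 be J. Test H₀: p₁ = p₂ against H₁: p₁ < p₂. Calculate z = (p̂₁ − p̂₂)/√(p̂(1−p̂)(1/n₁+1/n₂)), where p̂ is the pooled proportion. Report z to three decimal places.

z = -1.425

p̂₁ = 708/1238 = 0.57189, p̂₂ = 1063/1778 = 0.59786.
Pooled p̂ = (708+1063)/(1238+1778) = 1771/3016 = 0.58720.
SE = √(0.242396 × 0.00137018) = 0.01822.
z = (0.57189 − 0.59786)/0.01822 = -0.02597/0.01822 = -1.425.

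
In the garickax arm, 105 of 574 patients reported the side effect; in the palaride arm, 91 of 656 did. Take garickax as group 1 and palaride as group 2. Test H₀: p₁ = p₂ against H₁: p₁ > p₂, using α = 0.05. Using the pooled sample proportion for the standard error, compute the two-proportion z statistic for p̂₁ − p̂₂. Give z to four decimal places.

z = 2.1133

p̂₁ = 105/574 = 0.182927, p̂₂ = 91/656 = 0.138720.
Pooled p̂ = (105+91)/(574+656) = 196/1230 = 0.159350.
SE = √(p̂(1−p̂)(1/n₁+1/n₂)) = √(0.159350·0.840650·0.00326655) = √(0.000437578) = 0.020918.
z = (0.182927 − 0.138720)/0.020918 = 0.044207/0.020918 = 2.1133.
p-value = P(Z > 2.113) ≈ 0.0173. With α = 0.05, reject H₀.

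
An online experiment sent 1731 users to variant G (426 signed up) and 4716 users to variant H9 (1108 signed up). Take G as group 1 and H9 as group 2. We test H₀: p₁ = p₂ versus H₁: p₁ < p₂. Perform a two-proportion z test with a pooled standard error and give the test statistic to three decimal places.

p̂₁ = 426/1731 = 0.24610, p̂₂ = 1108/4716 = 0.23494.
Pooled p̂ = (426+1108)/(1731+4716) = 1534/6447 = 0.23794.
SE = √(p̂(1−p̂)(1/n₁+1/n₂)) = √(0.23794·0.76206·0.000789745) = √(0.0001432) = 0.01197.
z = (0.24610 − 0.23494)/0.01197 = 0.01116/0.01197 = 0.932.
p-value = P(Z < 0.932) ≈ 0.8244.

z = 0.932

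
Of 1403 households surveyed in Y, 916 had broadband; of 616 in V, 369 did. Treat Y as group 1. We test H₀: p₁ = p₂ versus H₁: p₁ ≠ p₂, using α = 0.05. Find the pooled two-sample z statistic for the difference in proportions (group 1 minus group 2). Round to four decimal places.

p̂₁ = 916/1403 = 0.6528867, p̂₂ = 369/616 = 0.5990260.
Pooled p̂ = (916+369)/(1403+616) = 1285/2019 = 0.6364537.
SE = √(0.23138 × 0.00233613) = 0.0232494.
z = (0.6528867 − 0.5990260)/0.0232494 = 0.0538607/0.0232494 = 2.3166.
Two-sided p-value ≈ 2·Φ(−2.317) = 0.0205. With α = 0.05, reject H₀.

z = 2.3166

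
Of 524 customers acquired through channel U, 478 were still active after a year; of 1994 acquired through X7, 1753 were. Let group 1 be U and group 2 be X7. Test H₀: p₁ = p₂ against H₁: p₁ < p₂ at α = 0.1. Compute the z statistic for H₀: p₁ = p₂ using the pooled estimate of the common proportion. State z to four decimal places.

p̂₁ = 478/524 = 0.9122137, p̂₂ = 1753/1994 = 0.8791374.
Pooled p̂ = (478+1753)/(524+1994) = 2231/2518 = 0.8860207.
SE = √(p̂(1−p̂)(1/n₁+1/n₂)) = √(0.8860207·0.1139793·0.0024099) = √(0.000243371) = 0.0156004.
z = (0.9122137 − 0.8791374)/0.0156004 = 0.0330763/0.0156004 = 2.1202.
p-value = P(Z < 2.120) ≈ 0.9830; since p > α = 0.1, fail to reject H₀.

z = 2.1202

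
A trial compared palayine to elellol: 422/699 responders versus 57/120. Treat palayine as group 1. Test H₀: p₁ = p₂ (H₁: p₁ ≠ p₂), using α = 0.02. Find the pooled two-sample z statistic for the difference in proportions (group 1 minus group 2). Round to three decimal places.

z = 2.644

p̂₁ = 422/699 ≈ 0.60372, p̂₂ = 57/120 ≈ 0.47500.
Pooled p̂ = (422+57)/(699+120) = 479/819 = 0.58486.
SE = √(0.242799 × 0.00976395) = 0.04869.
z = (0.60372 − 0.47500)/0.04869 = 0.12872/0.04869 = 2.644.
p-value = 2·P(Z > 2.644) ≈ 0.0082. With α = 0.02, reject H₀.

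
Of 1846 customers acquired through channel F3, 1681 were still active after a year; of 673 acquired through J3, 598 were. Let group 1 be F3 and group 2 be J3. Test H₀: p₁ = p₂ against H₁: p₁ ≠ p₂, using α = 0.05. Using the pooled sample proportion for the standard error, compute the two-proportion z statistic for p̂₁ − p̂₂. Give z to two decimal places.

z = 1.67

p̂₁ = 1681/1846 = 0.9106, p̂₂ = 598/673 = 0.8886.
Pooled p̂ = (1681+598)/(1846+673) = 2279/2519 = 0.9047.
SE = √(p̂(1−p̂)(1/n₁+1/n₂)) = √(0.9047·0.0953·0.0020276) = √(0.000174776) = 0.0132.
z = (0.9106 − 0.8886)/0.0132 = 0.0220/0.0132 = 1.67.
p-value = 2·P(Z > 1.669) ≈ 0.0952; since p > α = 0.05, fail to reject H₀.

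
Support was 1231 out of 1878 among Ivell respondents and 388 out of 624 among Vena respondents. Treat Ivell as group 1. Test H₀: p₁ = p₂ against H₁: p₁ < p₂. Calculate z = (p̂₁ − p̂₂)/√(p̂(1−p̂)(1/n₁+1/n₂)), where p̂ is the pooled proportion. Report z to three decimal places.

p̂₁ = 1231/1878 = 0.65548, p̂₂ = 388/624 = 0.62179.
Pooled p̂ = (1231+388)/(1878+624) = 1619/2502 = 0.64708.
SE = √(0.228367 × 0.00213505) = 0.02208.
z = (0.65548 − 0.62179)/0.02208 = 0.03369/0.02208 = 1.526.
p-value = P(Z < 1.526) ≈ 0.9365.

z = 1.526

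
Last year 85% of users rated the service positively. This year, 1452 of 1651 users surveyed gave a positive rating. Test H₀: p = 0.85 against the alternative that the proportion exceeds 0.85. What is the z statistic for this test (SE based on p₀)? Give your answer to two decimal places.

z = 3.35

p̂ = 1452/1651 ≈ 0.8795.
Under H₀, SE = √(0.85·0.15/1651) = √(7.72259e-05) = 0.0088.
z = (0.8795 − 0.85)/0.0088 = 0.0295/0.0088 = 3.35.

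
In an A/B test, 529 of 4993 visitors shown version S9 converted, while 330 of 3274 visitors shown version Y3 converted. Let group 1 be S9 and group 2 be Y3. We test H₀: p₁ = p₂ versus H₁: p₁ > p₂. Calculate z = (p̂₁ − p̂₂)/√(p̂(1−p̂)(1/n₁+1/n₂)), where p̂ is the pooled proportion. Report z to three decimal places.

z = 0.751

p̂₁ = 529/4993 = 0.105948, p̂₂ = 330/3274 = 0.100794.
Pooled p̂ = (529+330)/(4993+3274) = 859/8267 = 0.103907.
SE = √(0.0931104 × 0.000505717) = 0.006862.
z = (0.105948 − 0.100794)/0.006862 = 0.005154/0.006862 = 0.751.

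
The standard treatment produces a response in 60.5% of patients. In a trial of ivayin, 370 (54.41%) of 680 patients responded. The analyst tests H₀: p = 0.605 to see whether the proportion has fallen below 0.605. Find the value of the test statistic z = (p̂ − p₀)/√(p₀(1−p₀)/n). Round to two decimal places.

p̂ = 370/680 = 0.54412.
Standard error under H₀: √(0.605×0.395/680) = 0.01875.
z = (0.54412 − 0.605)/0.01875 = -0.06088/0.01875 = -3.25.
p-value = P(Z < -3.248) ≈ 0.0006.

z = -3.25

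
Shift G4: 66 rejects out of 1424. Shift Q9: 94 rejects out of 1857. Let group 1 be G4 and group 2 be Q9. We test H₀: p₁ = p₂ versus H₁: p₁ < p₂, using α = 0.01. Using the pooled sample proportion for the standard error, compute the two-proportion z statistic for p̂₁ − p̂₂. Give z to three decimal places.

p̂₁ = 66/1424 = 0.04635, p̂₂ = 94/1857 = 0.05062.
Pooled p̂ = (66+94)/(1424+1857) = 160/3281 = 0.04877.
SE = √(p̂(1−p̂)(1/n₁+1/n₂)) = √(0.04877·0.95123·0.00124075) = √(5.75553e-05) = 0.00759.
z = (0.04635 − 0.05062)/0.00759 = -0.00427/0.00759 = -0.563.
p-value = P(Z < -0.563) ≈ 0.2867. With α = 0.01, fail to reject H₀.

z = -0.563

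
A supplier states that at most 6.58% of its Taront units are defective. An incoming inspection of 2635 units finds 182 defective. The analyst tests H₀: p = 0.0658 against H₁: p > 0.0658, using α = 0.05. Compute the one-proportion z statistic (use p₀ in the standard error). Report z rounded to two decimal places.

z = 0.68

p̂ = 182/2635 ≈ 0.06907.
Standard error under H₀: √(0.0658×0.9342/2635) = 0.00483.
z = (0.06907 − 0.0658)/0.00483 = 0.00327/0.00483 = 0.68.
p-value = P(Z > 0.677) ≈ 0.2492; since p > α = 0.05, fail to reject H₀.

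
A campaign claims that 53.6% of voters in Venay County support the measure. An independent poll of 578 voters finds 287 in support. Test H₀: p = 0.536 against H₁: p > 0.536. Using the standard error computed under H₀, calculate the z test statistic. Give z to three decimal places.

z = -1.902

p̂ = 287/578 = 0.496540.
Standard error under H₀: √(0.536×0.464/578) = 0.020743.
z = (0.496540 − 0.536)/0.020743 = -0.039460/0.020743 = -1.902.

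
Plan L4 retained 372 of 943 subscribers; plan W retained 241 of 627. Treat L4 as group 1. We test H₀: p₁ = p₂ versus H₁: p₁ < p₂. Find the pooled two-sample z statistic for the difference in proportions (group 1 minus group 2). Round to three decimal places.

z = 0.402

p̂₁ = 372/943 ≈ 0.394486, p̂₂ = 241/627 ≈ 0.384370.
Pooled p̂ = (372+241)/(943+627) = 613/1570 = 0.390446.
SE = √(0.237998 × 0.00265534) = 0.025139.
z = (0.394486 − 0.384370)/0.025139 = 0.010116/0.025139 = 0.402.
p-value = P(Z < 0.402) ≈ 0.6563.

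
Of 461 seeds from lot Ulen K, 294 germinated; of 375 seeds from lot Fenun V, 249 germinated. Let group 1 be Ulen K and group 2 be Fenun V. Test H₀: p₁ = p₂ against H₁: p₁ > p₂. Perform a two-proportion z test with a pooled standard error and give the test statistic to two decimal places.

z = -0.79

p̂₁ = 294/461 = 0.6377, p̂₂ = 249/375 = 0.6640.
Pooled p̂ = (294+249)/(461+375) = 543/836 = 0.6495.
SE = √(p̂(1−p̂)(1/n₁+1/n₂)) = √(0.6495·0.3505·0.00483586) = √(0.00110085) = 0.0332.
z = (0.6377 − 0.6640)/0.0332 = -0.0263/0.0332 = -0.79.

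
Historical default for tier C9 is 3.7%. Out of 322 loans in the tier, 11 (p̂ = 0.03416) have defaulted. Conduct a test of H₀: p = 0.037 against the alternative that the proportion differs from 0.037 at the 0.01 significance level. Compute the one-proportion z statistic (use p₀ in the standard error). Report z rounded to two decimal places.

z = -0.27

p̂ = 11/322 ≈ 0.0342.
Standard error under H₀: √(0.037×0.963/322) = 0.0105.
z = (0.0342 − 0.037)/0.0105 = -0.0028/0.0105 = -0.27.
Two-sided p-value ≈ 2·Φ(−0.270) = 0.7873, so at α = 0.01 we fail to reject H₀.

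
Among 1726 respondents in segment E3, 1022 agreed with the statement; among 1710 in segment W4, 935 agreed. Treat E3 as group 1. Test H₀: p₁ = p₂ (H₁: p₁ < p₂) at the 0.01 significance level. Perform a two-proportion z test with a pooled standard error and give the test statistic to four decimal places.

p̂₁ = 1022/1726 = 0.592121, p̂₂ = 935/1710 = 0.546784.
Pooled p̂ = (1022+935)/(1726+1710) = 1957/3436 = 0.569558.
SE = √(0.245162 × 0.00116417) = 0.016894.
z = (0.592121 − 0.546784)/0.016894 = 0.045337/0.016894 = 2.6836.
p-value = P(Z < 2.684) ≈ 0.9964. With α = 0.01, fail to reject H₀.

z = 2.6836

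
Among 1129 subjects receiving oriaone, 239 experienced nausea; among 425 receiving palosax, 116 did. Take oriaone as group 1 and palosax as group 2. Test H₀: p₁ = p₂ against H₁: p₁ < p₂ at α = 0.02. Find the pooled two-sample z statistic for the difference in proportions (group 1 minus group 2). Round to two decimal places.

z = -2.56

p̂₁ = 239/1129 ≈ 0.2117, p̂₂ = 116/425 ≈ 0.2729.
Pooled p̂ = (239+116)/(1129+425) = 355/1554 = 0.2284.
SE = √(0.176257 × 0.00323868) = 0.0239.
z = (0.2117 − 0.2729)/0.0239 = -0.0612/0.0239 = -2.56.
p-value = P(Z < -2.564) ≈ 0.0052. With α = 0.02, reject H₀.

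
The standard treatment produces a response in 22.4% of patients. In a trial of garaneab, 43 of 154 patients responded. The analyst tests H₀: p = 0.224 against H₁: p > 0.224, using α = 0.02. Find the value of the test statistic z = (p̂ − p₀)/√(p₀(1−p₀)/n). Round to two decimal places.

z = 1.64

p̂ = 43/154 ≈ 0.2792.
Standard error under H₀: √(0.224×0.776/154) = 0.0336.
z = (0.2792 − 0.224)/0.0336 = 0.0552/0.0336 = 1.64.
p-value = P(Z > 1.644) ≈ 0.0501; since p > α = 0.02, fail to reject H₀.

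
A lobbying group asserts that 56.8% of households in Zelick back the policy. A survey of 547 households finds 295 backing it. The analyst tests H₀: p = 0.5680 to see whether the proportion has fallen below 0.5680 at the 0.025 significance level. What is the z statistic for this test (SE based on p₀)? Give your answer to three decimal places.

z = -1.355

p̂ = 295/547 = 0.53931.
Under H₀, SE = √(0.568·0.432/547) = √(0.000448585) = 0.02118.
z = (0.53931 − 0.568)/0.02118 = -0.02869/0.02118 = -1.355.
p-value = P(Z < -1.355) ≈ 0.0877, so at α = 0.025 we fail to reject H₀.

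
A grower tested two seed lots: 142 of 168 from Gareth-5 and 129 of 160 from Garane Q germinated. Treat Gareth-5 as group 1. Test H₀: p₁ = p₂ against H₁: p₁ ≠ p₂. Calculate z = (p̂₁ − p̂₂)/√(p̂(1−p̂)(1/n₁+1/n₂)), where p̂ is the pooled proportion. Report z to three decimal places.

p̂₁ = 142/168 ≈ 0.84524, p̂₂ = 129/160 ≈ 0.80625.
Pooled p̂ = (142+129)/(168+160) = 271/328 = 0.82622.
SE = √(p̂(1−p̂)(1/n₁+1/n₂)) = √(0.82622·0.17378·0.0122024) = √(0.00175203) = 0.04186.
z = (0.84524 − 0.80625)/0.04186 = 0.03899/0.04186 = 0.931.
Two-sided p-value ≈ 2·Φ(−0.931) = 0.3516.

z = 0.931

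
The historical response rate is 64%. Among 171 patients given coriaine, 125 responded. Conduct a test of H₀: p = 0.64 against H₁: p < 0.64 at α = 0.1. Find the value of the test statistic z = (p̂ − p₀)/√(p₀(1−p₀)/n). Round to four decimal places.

z = 2.4790

p̂ = 125/171 ≈ 0.7309942.
SE = √(p₀(1−p₀)/n) = √(0.2304/171) = 0.0367065.
z = (0.7309942 − 0.64)/0.0367065 = 0.0909942/0.0367065 = 2.4790.
p-value = P(Z < 2.479) ≈ 0.9934. With α = 0.1, fail to reject H₀.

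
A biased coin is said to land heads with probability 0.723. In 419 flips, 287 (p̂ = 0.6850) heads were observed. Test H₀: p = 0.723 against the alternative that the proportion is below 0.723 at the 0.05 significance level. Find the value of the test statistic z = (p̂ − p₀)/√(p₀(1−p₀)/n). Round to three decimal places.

z = -1.740

p̂ = 287/419 ≈ 0.68496.
Under H₀, SE = √(0.723·0.277/419) = √(0.000477974) = 0.02186.
z = (0.68496 − 0.723)/0.02186 = -0.03804/0.02186 = -1.740.
p-value = P(Z < -1.740) ≈ 0.0410, so at α = 0.05 we reject H₀.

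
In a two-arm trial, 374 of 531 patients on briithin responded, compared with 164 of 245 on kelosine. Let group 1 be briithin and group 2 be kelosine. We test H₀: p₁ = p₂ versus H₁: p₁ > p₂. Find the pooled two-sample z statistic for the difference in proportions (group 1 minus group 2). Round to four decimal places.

p̂₁ = 374/531 = 0.704331, p̂₂ = 164/245 = 0.669388.
Pooled p̂ = (374+164)/(531+245) = 538/776 = 0.693299.
SE = √(p̂(1−p̂)(1/n₁+1/n₂)) = √(0.693299·0.306701·0.00596487) = √(0.00126834) = 0.035614.
z = (0.704331 − 0.669388)/0.035614 = 0.034943/0.035614 = 0.9812.
p-value = P(Z > 0.981) ≈ 0.1633.

z = 0.9812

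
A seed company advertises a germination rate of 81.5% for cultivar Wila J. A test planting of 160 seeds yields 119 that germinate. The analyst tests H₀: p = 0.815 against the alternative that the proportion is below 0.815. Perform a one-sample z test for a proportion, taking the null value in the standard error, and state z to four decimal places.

p̂ = 119/160 ≈ 0.743750.
SE = √(p₀(1−p₀)/n) = √(0.15078/160) = 0.030698.
z = (0.743750 − 0.815)/0.030698 = -0.071250/0.030698 = -2.3210.

z = -2.3210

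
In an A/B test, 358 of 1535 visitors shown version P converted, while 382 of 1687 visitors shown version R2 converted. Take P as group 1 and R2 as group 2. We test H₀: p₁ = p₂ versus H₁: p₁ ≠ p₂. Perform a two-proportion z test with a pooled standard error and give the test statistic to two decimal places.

z = 0.46

p̂₁ = 358/1535 = 0.2332, p̂₂ = 382/1687 = 0.2264.
Pooled p̂ = (358+382)/(1535+1687) = 740/3222 = 0.2297.
SE = √(p̂(1−p̂)(1/n₁+1/n₂)) = √(0.2297·0.7703·0.00124423) = √(0.000220133) = 0.0148.
z = (0.2332 − 0.2264)/0.0148 = 0.0068/0.0148 = 0.46.
p-value = 2·P(Z > 0.457) ≈ 0.6473.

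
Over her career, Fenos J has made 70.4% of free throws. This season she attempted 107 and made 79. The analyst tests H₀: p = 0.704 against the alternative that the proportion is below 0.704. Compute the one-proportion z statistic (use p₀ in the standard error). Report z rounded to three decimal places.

p̂ = 79/107 ≈ 0.73832.
Under H₀, SE = √(0.704·0.296/107) = √(0.00194751) = 0.04413.
z = (0.73832 − 0.704)/0.04413 = 0.03432/0.04413 = 0.778.

z = 0.778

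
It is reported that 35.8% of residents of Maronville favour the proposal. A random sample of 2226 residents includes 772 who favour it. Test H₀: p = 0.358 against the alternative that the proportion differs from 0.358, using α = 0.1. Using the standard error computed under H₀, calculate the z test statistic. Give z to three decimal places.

z = -1.101

p̂ = 772/2226 ≈ 0.34681.
Under H₀, SE = √(0.358·0.642/2226) = √(0.000103251) = 0.01016.
z = (0.34681 − 0.358)/0.01016 = -0.01119/0.01016 = -1.101.
p-value = 2·P(Z > 1.101) ≈ 0.2708; since p > α = 0.1, fail to reject H₀.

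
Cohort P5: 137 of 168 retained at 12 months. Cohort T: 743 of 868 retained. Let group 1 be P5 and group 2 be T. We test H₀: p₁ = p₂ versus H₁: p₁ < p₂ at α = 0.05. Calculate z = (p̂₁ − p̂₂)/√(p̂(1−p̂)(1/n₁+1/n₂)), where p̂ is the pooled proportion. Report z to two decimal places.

z = -1.34

p̂₁ = 137/168 = 0.81548, p̂₂ = 743/868 = 0.85599.
Pooled p̂ = (137+743)/(168+868) = 880/1036 = 0.84942.
SE = √(p̂(1−p̂)(1/n₁+1/n₂)) = √(0.84942·0.15058·0.00710445) = √(0.000908696) = 0.03014.
z = (0.81548 − 0.85599)/0.03014 = -0.04051/0.03014 = -1.34.
p-value = P(Z < -1.344) ≈ 0.0895; since p > α = 0.05, fail to reject H₀.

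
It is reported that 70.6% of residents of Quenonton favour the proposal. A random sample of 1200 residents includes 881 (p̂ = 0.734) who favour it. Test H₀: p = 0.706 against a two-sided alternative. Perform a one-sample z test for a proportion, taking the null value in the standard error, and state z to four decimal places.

p̂ = 881/1200 = 0.734167.
SE = √(p₀(1−p₀)/n) = √(0.20756/1200) = 0.013152.
z = (0.734167 − 0.706)/0.013152 = 0.028167/0.013152 = 2.1417.
p-value = 2·P(Z > 2.142) ≈ 0.0322.

z = 2.1417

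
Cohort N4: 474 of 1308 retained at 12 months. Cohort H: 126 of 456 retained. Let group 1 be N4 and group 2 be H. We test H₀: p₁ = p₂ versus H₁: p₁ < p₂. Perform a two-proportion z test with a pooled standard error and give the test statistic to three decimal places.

z = 3.341

p̂₁ = 474/1308 = 0.36239, p̂₂ = 126/456 = 0.27632.
Pooled p̂ = (474+126)/(1308+456) = 600/1764 = 0.34014.
SE = √(0.224444 × 0.00295751) = 0.02576.
z = (0.36239 − 0.27632)/0.02576 = 0.08607/0.02576 = 3.341.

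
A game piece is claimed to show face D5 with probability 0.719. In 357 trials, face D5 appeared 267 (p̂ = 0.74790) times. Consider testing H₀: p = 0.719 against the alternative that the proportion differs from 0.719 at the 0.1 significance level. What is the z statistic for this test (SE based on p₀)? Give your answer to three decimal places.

z = 1.215

p̂ = 267/357 ≈ 0.74790.
SE = √(p₀(1−p₀)/n) = √(0.20204/357) = 0.02379.
z = (0.74790 − 0.719)/0.02379 = 0.02890/0.02379 = 1.215.
p-value = 2·P(Z > 1.215) ≈ 0.2244. With α = 0.1, fail to reject H₀.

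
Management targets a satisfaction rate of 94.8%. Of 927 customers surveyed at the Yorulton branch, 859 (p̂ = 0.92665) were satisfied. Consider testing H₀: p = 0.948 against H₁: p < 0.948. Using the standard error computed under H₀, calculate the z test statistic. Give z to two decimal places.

p̂ = 859/927 = 0.9266.
SE = √(p₀(1−p₀)/n) = √(0.049296/927) = 0.0073.
z = (0.9266 − 0.948)/0.0073 = -0.0214/0.0073 = -2.93.

z = -2.93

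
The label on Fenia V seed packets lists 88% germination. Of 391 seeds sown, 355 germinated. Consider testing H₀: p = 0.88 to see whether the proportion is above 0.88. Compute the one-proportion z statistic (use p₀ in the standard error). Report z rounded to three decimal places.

p̂ = 355/391 ≈ 0.907928.
SE = √(p₀(1−p₀)/n) = √(0.1056/391) = 0.016434.
z = (0.907928 − 0.88)/0.016434 = 0.027928/0.016434 = 1.699.

z = 1.699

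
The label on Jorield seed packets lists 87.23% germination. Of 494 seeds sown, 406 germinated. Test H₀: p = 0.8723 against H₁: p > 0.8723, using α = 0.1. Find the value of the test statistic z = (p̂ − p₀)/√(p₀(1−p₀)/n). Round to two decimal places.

p̂ = 406/494 ≈ 0.8219.
Under H₀, SE = √(0.8723·0.1277/494) = √(0.000225491) = 0.0150.
z = (0.8219 − 0.8723)/0.0150 = -0.0504/0.0150 = -3.36.
p-value = P(Z > -3.359) ≈ 0.9996; since p > α = 0.1, fail to reject H₀.

z = -3.36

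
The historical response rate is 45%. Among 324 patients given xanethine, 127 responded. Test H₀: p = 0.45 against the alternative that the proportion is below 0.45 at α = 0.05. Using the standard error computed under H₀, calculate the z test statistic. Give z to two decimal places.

p̂ = 127/324 ≈ 0.3920.
Under H₀, SE = √(0.45·0.55/324) = √(0.000763889) = 0.0276.
z = (0.3920 − 0.45)/0.0276 = -0.0580/0.0276 = -2.10.
p-value = P(Z < -2.099) ≈ 0.0179; since p < α = 0.05, reject H₀.

z = -2.10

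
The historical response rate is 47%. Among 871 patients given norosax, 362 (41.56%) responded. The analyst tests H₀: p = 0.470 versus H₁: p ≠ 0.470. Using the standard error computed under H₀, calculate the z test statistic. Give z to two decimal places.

z = -3.22

p̂ = 362/871 ≈ 0.4156.
SE = √(p₀(1−p₀)/n) = √(0.2491/871) = 0.0169.
z = (0.4156 − 0.47)/0.0169 = -0.0544/0.0169 = -3.22.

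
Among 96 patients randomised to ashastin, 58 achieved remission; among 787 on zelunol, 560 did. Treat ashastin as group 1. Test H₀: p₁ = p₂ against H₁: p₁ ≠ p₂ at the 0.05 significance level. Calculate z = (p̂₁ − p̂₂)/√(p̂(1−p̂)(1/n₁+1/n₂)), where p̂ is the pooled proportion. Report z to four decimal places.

z = -2.1676

p̂₁ = 58/96 ≈ 0.604167, p̂₂ = 560/787 ≈ 0.711563.
Pooled p̂ = (58+560)/(96+787) = 618/883 = 0.699887.
SE = √(0.210045 × 0.0116873) = 0.049547.
z = (0.604167 − 0.711563)/0.049547 = -0.107396/0.049547 = -2.1676.
p-value = 2·P(Z > 2.168) ≈ 0.0302, so at α = 0.05 we reject H₀.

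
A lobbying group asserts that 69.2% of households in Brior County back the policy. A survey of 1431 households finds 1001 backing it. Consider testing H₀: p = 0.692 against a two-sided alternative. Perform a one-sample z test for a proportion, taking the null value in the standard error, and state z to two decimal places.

p̂ = 1001/1431 ≈ 0.69951.
Standard error under H₀: √(0.692×0.308/1431) = 0.01220.
z = (0.69951 − 0.692)/0.01220 = 0.00751/0.01220 = 0.62.
p-value = 2·P(Z > 0.615) ≈ 0.5383.

z = 0.62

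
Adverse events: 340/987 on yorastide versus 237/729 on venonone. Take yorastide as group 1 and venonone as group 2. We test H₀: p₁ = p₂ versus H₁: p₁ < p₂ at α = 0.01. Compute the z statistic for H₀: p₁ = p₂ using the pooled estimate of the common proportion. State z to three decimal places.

z = 0.840

p̂₁ = 340/987 ≈ 0.34448, p̂₂ = 237/729 ≈ 0.32510.
Pooled p̂ = (340+237)/(987+729) = 577/1716 = 0.33625.
SE = √(p̂(1−p̂)(1/n₁+1/n₂)) = √(0.33625·0.66375·0.00238491) = √(0.000532277) = 0.02307.
z = (0.34448 − 0.32510)/0.02307 = 0.01938/0.02307 = 0.840.
p-value = P(Z < 0.840) ≈ 0.7995, so at α = 0.01 we fail to reject H₀.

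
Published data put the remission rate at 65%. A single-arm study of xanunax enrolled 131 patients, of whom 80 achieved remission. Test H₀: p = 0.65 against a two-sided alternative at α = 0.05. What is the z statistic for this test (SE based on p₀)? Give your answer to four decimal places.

p̂ = 80/131 = 0.610687.
Under H₀, SE = √(0.65·0.35/131) = √(0.00173664) = 0.041673.
z = (0.610687 − 0.65)/0.041673 = -0.039313/0.041673 = -0.9434.
p-value = 2·P(Z > 0.943) ≈ 0.3455, so at α = 0.05 we fail to reject H₀.

z = -0.9434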